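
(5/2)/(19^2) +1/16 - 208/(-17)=1208225/98192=12.30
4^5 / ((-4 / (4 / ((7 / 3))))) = -3072 / 7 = -438.86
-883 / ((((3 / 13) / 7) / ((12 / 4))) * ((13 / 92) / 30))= -17059560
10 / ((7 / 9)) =90 / 7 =12.86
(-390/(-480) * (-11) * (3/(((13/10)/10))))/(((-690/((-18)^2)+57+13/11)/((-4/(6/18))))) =294030/6659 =44.16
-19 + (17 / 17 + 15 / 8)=-129 / 8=-16.12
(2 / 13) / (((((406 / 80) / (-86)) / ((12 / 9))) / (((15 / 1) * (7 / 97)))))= -137600 / 36569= -3.76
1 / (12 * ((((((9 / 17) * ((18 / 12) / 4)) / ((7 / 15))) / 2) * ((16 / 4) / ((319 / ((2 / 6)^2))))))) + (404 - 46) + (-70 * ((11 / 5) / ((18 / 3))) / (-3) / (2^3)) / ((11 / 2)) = 345269 / 540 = 639.39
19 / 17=1.12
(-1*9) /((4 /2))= -9 /2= -4.50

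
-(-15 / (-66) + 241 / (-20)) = 2601 / 220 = 11.82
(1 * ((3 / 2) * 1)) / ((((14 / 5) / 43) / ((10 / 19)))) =3225 / 266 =12.12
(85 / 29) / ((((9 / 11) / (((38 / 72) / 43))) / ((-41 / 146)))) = -728365 / 58988088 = -0.01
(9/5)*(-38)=-342/5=-68.40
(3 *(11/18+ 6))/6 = 3.31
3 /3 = 1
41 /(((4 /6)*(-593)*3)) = -0.03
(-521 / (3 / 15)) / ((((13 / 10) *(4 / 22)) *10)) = -28655 / 26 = -1102.12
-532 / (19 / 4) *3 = -336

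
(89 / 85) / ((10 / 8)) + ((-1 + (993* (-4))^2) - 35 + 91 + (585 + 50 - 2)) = 6705425956 / 425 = 15777472.84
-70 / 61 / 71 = -70 / 4331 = -0.02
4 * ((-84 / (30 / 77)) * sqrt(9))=-12936 / 5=-2587.20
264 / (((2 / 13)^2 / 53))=591162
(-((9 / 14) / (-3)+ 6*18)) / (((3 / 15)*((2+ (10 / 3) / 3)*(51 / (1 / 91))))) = -22635 / 606424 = -0.04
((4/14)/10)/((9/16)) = 16/315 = 0.05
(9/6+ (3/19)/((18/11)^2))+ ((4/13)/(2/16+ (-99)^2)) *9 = 3261386059/2091638484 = 1.56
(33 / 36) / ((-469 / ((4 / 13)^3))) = -176 / 3091179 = -0.00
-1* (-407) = 407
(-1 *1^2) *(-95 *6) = 570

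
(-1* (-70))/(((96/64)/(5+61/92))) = 18235/69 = 264.28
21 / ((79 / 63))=1323 / 79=16.75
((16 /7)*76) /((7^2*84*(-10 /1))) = -152 /36015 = -0.00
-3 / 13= -0.23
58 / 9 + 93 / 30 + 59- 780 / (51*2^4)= 206821 / 3060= 67.59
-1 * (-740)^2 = -547600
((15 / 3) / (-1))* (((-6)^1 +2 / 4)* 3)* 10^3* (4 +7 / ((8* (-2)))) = 293906.25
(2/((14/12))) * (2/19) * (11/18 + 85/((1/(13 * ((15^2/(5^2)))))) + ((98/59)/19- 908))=729450724/447279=1630.86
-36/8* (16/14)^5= -147456/16807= -8.77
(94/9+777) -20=6907/9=767.44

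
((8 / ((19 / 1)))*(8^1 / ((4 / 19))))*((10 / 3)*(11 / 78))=880 / 117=7.52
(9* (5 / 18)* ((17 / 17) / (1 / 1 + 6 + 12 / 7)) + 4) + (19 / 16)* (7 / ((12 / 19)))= 204355 / 11712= 17.45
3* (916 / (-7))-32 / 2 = -2860 / 7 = -408.57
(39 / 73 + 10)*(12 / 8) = 2307 / 146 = 15.80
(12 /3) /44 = 1 /11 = 0.09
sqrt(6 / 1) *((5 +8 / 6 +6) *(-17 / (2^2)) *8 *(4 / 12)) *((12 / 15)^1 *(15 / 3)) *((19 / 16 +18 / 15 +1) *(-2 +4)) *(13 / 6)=-2215967 *sqrt(6) / 270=-20103.66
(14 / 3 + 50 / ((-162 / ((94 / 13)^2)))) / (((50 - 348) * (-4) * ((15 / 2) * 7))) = -78509 / 428328810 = -0.00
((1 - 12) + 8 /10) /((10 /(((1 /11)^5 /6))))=-17 /16105100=-0.00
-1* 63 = -63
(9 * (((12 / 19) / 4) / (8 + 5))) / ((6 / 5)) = 45 / 494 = 0.09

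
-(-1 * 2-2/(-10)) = 9/5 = 1.80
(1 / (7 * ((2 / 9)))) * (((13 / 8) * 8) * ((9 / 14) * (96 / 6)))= 4212 / 49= 85.96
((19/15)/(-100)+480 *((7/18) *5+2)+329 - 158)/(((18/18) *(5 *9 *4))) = 3096481/270000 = 11.47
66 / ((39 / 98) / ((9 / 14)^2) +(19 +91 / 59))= 52569 / 17129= 3.07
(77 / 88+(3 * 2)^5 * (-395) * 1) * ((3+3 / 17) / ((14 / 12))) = -1990344393 / 238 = -8362791.57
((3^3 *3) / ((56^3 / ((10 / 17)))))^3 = 66430125 / 3326205062341984256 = 0.00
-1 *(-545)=545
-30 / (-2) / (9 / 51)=85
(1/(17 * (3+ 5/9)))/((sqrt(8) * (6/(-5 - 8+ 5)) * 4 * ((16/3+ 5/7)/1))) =-63 * sqrt(2)/276352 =-0.00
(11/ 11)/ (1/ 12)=12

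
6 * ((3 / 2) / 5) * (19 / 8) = 171 / 40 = 4.28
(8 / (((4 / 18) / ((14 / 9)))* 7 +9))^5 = 1024 / 3125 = 0.33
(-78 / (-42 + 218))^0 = 1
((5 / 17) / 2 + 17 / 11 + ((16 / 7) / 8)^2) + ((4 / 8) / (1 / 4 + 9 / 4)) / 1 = 180891 / 91630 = 1.97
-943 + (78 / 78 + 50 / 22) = -939.73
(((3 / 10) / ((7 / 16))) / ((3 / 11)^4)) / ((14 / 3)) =58564 / 2205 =26.56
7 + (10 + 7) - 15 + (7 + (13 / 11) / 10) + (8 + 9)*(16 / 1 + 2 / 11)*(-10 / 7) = -290189 / 770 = -376.87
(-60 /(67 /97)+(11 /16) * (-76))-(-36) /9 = -36211 /268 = -135.12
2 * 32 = 64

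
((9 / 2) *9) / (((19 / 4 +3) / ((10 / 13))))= 1620 / 403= 4.02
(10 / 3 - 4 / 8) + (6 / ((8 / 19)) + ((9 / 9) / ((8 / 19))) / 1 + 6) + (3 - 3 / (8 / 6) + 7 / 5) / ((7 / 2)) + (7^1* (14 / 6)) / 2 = 9587 / 280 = 34.24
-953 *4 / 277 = -3812 / 277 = -13.76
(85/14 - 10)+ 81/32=-1.40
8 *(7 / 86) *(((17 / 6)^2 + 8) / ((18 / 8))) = 16156 / 3483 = 4.64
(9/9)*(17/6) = 17/6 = 2.83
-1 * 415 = -415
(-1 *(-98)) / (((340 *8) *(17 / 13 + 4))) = 0.01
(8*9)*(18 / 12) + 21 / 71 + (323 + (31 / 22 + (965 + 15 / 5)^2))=1464307373 / 1562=937456.70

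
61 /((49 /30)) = 1830 /49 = 37.35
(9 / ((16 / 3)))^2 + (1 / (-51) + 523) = 6865211 / 13056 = 525.83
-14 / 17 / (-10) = 7 / 85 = 0.08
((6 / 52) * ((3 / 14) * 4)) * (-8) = -72 / 91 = -0.79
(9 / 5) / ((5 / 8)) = 72 / 25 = 2.88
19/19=1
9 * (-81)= -729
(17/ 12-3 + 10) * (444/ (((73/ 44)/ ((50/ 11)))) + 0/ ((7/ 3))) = 747400/ 73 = 10238.36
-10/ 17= -0.59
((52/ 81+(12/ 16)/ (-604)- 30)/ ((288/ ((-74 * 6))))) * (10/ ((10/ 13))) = 2763581171/ 4696704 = 588.41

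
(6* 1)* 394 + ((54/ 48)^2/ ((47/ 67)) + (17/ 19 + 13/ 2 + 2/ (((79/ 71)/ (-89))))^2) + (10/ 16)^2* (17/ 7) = 304172881154487/ 11859797264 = 25647.39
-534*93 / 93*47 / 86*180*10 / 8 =-2823525 / 43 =-65663.37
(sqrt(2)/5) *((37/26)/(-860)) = -37 *sqrt(2)/111800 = -0.00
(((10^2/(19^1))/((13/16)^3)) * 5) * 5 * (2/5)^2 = 1638400/41743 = 39.25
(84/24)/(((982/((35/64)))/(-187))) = -45815/125696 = -0.36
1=1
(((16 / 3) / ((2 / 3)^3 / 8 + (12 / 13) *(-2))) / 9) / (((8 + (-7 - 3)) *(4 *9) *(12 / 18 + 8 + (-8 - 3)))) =-26 / 13335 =-0.00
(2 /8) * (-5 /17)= -5 /68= -0.07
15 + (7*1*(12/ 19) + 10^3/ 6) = 10607/ 57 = 186.09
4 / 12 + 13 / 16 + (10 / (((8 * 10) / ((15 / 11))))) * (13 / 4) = 1795 / 1056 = 1.70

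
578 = 578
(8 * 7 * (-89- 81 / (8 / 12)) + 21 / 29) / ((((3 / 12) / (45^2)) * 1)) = -95476934.48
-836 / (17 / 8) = -6688 / 17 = -393.41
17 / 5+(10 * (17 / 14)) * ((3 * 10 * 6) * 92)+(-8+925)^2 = 36469234 / 35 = 1041978.11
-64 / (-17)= 3.76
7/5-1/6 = 37/30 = 1.23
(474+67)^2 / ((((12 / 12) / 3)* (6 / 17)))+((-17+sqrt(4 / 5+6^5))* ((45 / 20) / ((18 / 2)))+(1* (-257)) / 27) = sqrt(48605) / 10+268679671 / 108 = 2487796.78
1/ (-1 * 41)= -1/ 41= -0.02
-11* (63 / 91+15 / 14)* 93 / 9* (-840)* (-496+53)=-969824460 / 13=-74601881.54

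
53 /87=0.61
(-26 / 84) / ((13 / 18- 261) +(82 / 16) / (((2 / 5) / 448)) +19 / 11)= -429 / 7597289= -0.00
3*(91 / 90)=91 / 30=3.03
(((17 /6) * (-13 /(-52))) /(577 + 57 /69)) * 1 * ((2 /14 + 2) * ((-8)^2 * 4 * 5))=31280 /9303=3.36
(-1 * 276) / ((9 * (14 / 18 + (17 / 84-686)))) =7728 / 172625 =0.04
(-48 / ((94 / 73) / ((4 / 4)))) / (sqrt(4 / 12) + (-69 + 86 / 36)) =189216 * sqrt(3) / 67562171 + 37811664 / 67562171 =0.56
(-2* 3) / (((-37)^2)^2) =-6 / 1874161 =-0.00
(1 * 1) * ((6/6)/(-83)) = -1/83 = -0.01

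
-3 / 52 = -0.06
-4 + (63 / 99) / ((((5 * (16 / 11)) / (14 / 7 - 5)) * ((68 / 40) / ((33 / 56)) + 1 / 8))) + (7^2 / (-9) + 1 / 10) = -1686239 / 178785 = -9.43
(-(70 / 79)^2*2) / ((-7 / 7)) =9800 / 6241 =1.57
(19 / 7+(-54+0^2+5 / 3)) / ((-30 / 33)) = 5731 / 105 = 54.58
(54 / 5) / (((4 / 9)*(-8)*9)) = -27 / 80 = -0.34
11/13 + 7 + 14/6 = 397/39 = 10.18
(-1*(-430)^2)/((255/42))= -517720/17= -30454.12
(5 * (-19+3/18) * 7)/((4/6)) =-3955/4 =-988.75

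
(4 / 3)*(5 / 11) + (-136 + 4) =-4336 / 33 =-131.39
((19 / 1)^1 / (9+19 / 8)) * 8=1216 / 91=13.36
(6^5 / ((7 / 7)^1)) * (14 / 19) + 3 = 108921 / 19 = 5732.68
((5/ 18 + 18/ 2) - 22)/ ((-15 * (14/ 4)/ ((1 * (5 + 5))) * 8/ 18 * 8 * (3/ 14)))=229/ 72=3.18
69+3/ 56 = 3867/ 56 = 69.05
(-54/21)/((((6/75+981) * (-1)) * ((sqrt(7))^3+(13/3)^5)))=20300444775/11832654625596469 - 13286025 * sqrt(7)/1690379232228067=0.00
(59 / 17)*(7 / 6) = 413 / 102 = 4.05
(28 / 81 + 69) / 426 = 5617 / 34506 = 0.16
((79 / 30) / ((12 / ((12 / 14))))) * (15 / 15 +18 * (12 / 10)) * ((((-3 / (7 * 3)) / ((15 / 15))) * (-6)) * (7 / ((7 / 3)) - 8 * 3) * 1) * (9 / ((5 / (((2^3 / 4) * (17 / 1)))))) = -4097493 / 875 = -4682.85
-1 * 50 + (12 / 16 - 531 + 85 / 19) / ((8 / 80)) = -201695 / 38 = -5307.76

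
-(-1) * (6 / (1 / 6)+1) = 37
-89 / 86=-1.03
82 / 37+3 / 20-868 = -640569 / 740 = -865.63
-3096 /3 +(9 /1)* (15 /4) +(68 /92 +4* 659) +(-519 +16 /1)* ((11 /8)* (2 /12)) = 1681633 /1104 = 1523.22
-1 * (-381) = 381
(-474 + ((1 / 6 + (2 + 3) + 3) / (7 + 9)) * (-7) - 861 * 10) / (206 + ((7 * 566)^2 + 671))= -872407 / 1507038816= -0.00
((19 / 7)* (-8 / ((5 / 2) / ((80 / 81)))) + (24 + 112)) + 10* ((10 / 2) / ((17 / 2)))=1284916 / 9639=133.30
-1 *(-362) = 362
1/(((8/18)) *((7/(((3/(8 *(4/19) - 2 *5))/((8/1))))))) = -0.01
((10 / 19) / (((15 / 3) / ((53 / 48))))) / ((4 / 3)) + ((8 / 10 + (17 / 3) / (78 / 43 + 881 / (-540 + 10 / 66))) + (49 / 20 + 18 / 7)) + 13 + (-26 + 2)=46360896823 / 1780255008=26.04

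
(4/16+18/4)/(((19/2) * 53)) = 1/106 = 0.01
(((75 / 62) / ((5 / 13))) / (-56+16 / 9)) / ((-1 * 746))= 1755 / 22570976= 0.00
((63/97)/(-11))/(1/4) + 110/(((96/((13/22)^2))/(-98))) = -4040477/102432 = -39.45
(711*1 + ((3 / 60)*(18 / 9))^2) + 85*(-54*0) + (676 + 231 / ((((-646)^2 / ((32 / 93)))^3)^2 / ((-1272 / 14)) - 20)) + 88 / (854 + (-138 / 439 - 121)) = 7896078597736397417585045080710567804711988791640899 / 5692384991960021730214700001565708101419084759900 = 1387.13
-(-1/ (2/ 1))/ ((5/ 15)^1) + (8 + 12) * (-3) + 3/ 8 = -465/ 8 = -58.12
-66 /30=-11 /5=-2.20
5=5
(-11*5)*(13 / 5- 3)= 22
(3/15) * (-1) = -1/5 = -0.20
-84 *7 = -588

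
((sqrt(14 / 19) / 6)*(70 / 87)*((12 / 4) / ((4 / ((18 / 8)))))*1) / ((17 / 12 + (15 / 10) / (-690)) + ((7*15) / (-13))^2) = 6122025*sqrt(266) / 34259831152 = 0.00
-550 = -550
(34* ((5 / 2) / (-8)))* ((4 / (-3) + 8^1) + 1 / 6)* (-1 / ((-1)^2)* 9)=10455 / 16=653.44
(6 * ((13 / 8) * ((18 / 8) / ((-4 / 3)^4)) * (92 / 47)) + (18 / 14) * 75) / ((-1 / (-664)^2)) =-48505405.81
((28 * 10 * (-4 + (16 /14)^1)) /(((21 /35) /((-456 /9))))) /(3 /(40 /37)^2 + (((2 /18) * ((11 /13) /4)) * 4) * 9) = 12646400000 /638919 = 19793.43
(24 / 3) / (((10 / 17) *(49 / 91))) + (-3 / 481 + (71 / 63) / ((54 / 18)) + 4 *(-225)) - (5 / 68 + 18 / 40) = -13521121349 / 15454530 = -874.90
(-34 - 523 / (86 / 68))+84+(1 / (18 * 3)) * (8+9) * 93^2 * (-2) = -749387 / 129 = -5809.20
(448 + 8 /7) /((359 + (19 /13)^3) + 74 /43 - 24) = 74254206 /56184275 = 1.32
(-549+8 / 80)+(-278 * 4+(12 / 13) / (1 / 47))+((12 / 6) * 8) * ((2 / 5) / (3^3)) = -5676647 / 3510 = -1617.28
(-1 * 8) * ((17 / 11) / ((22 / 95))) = -53.39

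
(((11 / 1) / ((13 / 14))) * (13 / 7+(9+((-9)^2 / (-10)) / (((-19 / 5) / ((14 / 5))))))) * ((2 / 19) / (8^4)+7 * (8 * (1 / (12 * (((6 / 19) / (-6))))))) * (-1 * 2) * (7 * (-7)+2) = -59875186745957 / 36042240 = -1661250.43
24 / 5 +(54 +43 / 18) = 5507 / 90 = 61.19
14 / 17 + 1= 31 / 17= 1.82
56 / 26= 28 / 13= 2.15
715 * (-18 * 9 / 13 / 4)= -2227.50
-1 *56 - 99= -155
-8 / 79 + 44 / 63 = 2972 / 4977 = 0.60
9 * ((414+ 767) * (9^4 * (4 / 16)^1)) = 69736869 / 4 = 17434217.25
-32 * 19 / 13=-608 / 13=-46.77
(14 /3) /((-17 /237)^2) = 907.00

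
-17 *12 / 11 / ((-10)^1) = 102 / 55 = 1.85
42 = 42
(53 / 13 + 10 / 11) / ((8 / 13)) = 713 / 88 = 8.10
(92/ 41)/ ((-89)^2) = 92/ 324761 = 0.00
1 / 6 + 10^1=61 / 6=10.17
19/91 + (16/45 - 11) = -42734/4095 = -10.44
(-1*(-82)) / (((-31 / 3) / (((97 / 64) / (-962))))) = 11931 / 954304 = 0.01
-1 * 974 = -974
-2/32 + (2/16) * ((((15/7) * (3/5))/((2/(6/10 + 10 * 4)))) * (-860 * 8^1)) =-359137/16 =-22446.06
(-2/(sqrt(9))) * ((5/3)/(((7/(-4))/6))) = 80/21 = 3.81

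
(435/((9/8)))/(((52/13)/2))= 580/3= 193.33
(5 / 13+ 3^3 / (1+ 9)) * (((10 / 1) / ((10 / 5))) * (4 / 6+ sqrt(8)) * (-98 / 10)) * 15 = -58947 * sqrt(2) / 13- 19649 / 13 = -7924.05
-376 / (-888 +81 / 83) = 31208 / 73623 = 0.42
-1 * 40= -40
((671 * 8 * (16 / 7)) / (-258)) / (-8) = 5368 / 903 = 5.94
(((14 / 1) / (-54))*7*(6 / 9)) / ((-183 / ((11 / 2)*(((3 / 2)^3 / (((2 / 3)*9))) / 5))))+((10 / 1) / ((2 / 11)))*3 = 21740939 / 131760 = 165.00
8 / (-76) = -2 / 19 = -0.11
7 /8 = 0.88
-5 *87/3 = -145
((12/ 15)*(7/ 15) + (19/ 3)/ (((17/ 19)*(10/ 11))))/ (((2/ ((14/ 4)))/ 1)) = 145649/ 10200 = 14.28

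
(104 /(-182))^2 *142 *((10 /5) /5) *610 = 554368 /49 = 11313.63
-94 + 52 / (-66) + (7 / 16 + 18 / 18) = -93.35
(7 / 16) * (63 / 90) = 49 / 160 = 0.31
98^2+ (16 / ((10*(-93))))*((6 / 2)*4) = 1488588 / 155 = 9603.79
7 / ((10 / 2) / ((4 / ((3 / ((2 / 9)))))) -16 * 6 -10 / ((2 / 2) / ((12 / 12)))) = -56 / 713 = -0.08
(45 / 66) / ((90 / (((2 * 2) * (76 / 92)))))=19 / 759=0.03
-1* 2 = -2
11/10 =1.10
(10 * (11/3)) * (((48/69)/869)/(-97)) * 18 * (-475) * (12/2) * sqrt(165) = 2736000 * sqrt(165)/176249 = 199.40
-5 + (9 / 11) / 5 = -4.84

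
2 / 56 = 1 / 28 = 0.04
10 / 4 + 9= 23 / 2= 11.50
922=922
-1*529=-529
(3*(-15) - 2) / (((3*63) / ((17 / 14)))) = -799 / 2646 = -0.30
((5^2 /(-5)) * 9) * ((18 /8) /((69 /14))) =-945 /46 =-20.54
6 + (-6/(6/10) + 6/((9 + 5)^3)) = -5485/1372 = -4.00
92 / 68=23 / 17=1.35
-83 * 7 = -581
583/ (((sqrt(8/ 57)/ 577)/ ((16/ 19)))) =1345564 * sqrt(114)/ 19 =756141.69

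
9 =9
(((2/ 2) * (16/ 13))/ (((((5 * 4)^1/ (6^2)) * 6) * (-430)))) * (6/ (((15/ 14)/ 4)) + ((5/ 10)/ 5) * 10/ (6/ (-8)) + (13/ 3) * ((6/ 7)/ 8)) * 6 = -54258/ 489125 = -0.11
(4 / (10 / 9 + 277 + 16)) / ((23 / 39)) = 1404 / 60881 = 0.02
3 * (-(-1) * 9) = 27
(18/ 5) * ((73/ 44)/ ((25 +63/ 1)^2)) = 657/ 851840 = 0.00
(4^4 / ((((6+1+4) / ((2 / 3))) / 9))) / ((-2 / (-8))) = 6144 / 11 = 558.55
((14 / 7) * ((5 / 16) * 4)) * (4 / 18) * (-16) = -80 / 9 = -8.89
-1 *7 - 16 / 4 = -11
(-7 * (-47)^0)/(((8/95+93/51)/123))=-463505/1027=-451.32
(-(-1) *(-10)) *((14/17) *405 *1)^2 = -321489000/289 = -1112418.69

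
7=7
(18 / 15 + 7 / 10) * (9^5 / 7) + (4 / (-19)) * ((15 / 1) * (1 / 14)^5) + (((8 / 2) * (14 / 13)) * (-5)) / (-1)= 2665007783653 / 166053160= 16049.12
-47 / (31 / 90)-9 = -4509 / 31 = -145.45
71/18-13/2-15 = -158/9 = -17.56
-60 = -60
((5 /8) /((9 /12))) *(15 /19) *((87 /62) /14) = 2175 /32984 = 0.07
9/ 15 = 3/ 5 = 0.60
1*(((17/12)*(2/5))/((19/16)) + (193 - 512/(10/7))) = -47003/285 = -164.92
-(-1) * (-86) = -86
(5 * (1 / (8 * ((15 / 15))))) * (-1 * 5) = -25 / 8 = -3.12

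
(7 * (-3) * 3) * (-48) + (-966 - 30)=2028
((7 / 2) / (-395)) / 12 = -7 / 9480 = -0.00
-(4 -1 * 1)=-3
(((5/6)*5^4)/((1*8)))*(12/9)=3125/36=86.81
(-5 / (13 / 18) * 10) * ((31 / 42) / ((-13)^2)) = -4650 / 15379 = -0.30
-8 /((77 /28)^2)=-128 /121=-1.06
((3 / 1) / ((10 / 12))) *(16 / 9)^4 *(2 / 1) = 262144 / 3645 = 71.92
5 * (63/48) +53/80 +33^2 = 43849/40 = 1096.22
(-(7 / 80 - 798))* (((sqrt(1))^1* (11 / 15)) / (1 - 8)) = -100309 / 1200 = -83.59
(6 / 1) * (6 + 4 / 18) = 112 / 3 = 37.33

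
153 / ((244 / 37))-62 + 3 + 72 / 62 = -262001 / 7564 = -34.64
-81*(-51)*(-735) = -3036285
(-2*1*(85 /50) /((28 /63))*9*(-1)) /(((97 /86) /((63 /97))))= 39.65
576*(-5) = -2880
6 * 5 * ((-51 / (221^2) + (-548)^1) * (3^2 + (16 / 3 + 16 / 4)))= -865923850 / 2873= -301400.57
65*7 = 455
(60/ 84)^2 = 25/ 49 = 0.51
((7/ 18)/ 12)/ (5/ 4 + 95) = 0.00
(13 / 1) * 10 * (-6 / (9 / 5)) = -1300 / 3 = -433.33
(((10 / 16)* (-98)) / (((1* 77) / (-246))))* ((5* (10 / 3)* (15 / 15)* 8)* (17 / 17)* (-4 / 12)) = -287000 / 33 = -8696.97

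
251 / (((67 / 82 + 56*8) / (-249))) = -5124918 / 36803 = -139.25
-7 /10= -0.70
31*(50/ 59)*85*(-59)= -131750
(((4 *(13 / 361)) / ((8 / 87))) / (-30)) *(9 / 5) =-3393 / 36100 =-0.09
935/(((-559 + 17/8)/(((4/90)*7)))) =-1904/3645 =-0.52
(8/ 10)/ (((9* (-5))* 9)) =-4/ 2025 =-0.00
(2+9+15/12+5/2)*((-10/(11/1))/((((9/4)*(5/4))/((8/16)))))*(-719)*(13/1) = 2205892/99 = 22281.74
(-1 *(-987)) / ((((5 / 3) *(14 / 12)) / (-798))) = -2025324 / 5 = -405064.80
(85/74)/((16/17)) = 1445/1184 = 1.22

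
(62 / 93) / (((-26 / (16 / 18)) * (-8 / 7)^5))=16807 / 1437696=0.01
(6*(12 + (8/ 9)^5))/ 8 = 185339/ 19683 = 9.42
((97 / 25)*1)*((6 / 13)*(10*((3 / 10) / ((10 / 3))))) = 2619 / 1625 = 1.61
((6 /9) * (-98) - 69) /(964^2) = -403 /2787888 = -0.00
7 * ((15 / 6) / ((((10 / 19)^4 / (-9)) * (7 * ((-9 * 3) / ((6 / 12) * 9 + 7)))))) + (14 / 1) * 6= 5013383 / 24000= 208.89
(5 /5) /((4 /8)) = 2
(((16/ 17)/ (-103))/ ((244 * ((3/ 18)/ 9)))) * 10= -2160/ 106811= -0.02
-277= -277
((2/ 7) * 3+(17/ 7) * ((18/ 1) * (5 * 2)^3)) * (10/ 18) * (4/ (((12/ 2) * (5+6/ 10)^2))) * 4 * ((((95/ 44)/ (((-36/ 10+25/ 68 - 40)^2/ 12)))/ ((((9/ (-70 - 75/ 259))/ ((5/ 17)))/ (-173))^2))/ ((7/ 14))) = 10922528666270412812500000/ 1208023830431835669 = 9041650.00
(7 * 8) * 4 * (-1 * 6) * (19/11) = -25536/11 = -2321.45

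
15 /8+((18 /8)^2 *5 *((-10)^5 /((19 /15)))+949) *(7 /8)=-66413687 /38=-1747728.61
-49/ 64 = -0.77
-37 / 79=-0.47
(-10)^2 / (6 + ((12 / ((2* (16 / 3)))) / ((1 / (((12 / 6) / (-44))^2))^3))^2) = 3290880673548599296 / 197452840412915961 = 16.67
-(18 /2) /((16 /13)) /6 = -39 /32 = -1.22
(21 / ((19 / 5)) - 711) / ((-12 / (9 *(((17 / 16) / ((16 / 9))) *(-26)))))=-19995417 / 2432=-8221.80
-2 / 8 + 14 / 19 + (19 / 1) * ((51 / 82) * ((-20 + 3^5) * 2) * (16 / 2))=131382413 / 3116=42163.80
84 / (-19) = -84 / 19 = -4.42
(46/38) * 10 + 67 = 1503/19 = 79.11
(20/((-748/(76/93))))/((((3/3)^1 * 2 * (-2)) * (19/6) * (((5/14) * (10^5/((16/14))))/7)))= 7/18115625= 0.00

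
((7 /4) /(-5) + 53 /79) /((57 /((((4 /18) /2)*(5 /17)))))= 169 /918612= 0.00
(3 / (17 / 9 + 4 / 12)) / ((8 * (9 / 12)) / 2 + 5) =27 / 160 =0.17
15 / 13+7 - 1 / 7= 729 / 91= 8.01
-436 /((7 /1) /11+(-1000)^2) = -4796 /11000007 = -0.00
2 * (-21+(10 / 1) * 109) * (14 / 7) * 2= 8552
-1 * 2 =-2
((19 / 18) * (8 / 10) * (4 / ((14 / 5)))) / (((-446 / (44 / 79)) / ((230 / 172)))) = -96140 / 47724453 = -0.00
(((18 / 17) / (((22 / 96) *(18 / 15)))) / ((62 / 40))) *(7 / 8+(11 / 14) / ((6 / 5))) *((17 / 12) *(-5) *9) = -578250 / 2387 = -242.25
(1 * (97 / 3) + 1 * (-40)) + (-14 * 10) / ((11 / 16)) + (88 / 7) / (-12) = -16351 / 77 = -212.35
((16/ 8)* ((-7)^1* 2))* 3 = -84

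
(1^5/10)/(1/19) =19/10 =1.90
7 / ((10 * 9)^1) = 7 / 90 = 0.08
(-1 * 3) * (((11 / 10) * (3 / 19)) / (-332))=99 / 63080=0.00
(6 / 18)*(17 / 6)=0.94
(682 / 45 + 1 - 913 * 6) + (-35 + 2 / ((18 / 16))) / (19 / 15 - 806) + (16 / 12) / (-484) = -358985905393 / 65726595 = -5461.81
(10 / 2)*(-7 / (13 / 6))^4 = 544.75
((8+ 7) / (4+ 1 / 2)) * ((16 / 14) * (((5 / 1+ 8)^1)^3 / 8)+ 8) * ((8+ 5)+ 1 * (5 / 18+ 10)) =1573345 / 63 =24973.73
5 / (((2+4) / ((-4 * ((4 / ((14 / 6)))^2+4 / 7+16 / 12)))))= -7120 / 441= -16.15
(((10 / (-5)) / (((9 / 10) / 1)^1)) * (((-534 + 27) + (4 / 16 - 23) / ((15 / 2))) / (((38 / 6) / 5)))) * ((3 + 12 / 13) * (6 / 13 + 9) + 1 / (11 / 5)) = 74737360 / 2223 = 33620.04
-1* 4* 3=-12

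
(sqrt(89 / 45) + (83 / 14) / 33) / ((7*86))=83 / 278124 + sqrt(445) / 9030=0.00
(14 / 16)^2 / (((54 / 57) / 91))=73.54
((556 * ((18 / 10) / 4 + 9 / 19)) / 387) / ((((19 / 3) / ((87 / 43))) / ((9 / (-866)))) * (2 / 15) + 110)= 38201787 / 2010478502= 0.02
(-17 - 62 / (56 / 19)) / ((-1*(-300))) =-71 / 560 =-0.13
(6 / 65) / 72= 1 / 780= 0.00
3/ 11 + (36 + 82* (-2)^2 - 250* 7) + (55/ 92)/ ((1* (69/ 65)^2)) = -6674060791/ 4818132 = -1385.20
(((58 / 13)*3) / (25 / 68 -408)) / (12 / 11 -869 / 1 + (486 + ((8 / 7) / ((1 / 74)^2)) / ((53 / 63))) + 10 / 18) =-585684 / 125890168417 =-0.00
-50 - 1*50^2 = -2550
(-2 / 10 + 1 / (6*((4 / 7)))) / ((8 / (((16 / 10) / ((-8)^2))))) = 0.00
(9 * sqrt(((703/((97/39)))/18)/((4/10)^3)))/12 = 5 * sqrt(13297245)/1552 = 11.75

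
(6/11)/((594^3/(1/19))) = 1/7300529676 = 0.00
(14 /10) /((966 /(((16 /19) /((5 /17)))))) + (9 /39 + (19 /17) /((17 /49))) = 425602702 /123135675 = 3.46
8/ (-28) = -2/ 7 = -0.29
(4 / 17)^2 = 16 / 289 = 0.06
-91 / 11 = -8.27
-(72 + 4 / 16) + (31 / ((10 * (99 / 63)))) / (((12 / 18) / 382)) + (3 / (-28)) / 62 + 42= 105039553 / 95480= 1100.12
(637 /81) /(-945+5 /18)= -1274 /153045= -0.01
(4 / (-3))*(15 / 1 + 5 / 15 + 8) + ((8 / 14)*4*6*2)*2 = 1496 / 63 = 23.75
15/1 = 15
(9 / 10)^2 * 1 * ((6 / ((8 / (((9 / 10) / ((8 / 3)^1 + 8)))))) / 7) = 6561 / 896000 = 0.01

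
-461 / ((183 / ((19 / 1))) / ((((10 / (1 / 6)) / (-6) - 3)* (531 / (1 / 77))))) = 1551893343 / 61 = 25440874.48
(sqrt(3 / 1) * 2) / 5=2 * sqrt(3) / 5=0.69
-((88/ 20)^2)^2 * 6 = -1405536/ 625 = -2248.86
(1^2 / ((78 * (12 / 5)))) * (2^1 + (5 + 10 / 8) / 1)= 55 / 1248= 0.04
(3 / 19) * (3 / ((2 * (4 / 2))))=9 / 76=0.12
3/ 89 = 0.03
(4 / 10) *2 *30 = 24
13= 13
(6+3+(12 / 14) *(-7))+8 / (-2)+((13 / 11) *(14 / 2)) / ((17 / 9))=632 / 187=3.38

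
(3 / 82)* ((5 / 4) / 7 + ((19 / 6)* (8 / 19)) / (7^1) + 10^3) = 84031 / 2296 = 36.60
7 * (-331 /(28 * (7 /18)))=-2979 /14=-212.79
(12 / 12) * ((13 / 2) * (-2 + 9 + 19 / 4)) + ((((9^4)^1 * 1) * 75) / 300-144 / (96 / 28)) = 13397 / 8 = 1674.62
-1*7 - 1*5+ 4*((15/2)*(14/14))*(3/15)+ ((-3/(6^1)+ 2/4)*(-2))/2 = -6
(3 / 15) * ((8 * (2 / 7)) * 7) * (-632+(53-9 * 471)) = -77088 / 5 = -15417.60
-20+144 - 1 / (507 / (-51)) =20973 / 169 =124.10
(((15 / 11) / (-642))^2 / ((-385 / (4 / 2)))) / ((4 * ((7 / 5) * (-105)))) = 5 / 125444311608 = 0.00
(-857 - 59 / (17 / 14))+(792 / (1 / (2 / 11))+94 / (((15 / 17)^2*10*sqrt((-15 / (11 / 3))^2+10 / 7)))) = -12947 / 17+8789*sqrt(107695) / 1018125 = -758.76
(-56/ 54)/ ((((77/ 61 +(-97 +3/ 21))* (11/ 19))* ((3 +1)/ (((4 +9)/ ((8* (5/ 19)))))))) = 0.03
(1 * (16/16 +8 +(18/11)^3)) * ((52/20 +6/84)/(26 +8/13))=3936231/2930620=1.34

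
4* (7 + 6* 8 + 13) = 272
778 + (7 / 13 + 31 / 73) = 739236 / 949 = 778.96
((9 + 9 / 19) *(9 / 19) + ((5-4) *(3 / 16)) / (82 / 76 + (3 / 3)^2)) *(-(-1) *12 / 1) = 3133251 / 57038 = 54.93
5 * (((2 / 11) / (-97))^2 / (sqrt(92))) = 10 * sqrt(23) / 26185247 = 0.00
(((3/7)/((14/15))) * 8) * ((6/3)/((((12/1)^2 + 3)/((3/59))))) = 360/141659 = 0.00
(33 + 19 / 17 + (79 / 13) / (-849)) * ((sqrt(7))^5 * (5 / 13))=1568028665 * sqrt(7) / 2439177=1700.83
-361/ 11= -32.82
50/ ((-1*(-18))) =25/ 9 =2.78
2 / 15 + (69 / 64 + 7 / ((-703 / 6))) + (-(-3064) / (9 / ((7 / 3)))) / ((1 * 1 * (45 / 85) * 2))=751.39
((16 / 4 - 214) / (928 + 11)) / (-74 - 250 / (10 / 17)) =70 / 156187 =0.00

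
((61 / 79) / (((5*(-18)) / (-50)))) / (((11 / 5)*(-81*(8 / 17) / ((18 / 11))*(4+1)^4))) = -1037 / 77427900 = -0.00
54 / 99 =6 / 11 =0.55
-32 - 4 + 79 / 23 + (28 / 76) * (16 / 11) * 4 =-146237 / 4807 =-30.42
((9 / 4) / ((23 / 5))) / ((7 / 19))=855 / 644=1.33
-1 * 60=-60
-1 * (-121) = 121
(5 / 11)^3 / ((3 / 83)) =10375 / 3993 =2.60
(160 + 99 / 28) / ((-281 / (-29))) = 132791 / 7868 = 16.88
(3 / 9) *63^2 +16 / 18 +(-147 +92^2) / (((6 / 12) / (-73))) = -10916623 / 9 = -1212958.11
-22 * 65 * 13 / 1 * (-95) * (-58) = -102430900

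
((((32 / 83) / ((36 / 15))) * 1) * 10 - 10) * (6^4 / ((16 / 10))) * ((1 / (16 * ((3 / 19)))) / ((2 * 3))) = -297825 / 664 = -448.53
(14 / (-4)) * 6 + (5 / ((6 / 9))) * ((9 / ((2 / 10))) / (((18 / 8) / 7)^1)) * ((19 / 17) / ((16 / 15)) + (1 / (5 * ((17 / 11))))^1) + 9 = 166473 / 136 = 1224.07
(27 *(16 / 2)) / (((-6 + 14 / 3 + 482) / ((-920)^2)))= 274233600 / 721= 380351.73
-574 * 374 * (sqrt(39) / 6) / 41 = -2618 * sqrt(39) / 3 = -5449.80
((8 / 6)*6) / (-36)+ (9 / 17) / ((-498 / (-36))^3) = -19423262 / 87483411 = -0.22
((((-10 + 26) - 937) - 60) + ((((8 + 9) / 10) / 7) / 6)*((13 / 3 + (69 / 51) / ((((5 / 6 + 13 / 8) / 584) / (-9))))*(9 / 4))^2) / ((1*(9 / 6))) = 75488344695649 / 66278240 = 1138961.21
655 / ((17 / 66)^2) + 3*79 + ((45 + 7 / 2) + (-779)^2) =616999.10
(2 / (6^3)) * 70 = 35 / 54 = 0.65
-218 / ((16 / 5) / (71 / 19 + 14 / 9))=-493225 / 1368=-360.54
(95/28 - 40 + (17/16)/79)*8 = -323781/1106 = -292.75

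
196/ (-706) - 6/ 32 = -2627/ 5648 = -0.47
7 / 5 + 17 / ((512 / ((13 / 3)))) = 1.54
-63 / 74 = -0.85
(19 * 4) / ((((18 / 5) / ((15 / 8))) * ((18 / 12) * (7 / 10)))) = 2375 / 63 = 37.70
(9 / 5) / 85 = 9 / 425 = 0.02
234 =234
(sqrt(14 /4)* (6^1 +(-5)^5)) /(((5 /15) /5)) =-46785* sqrt(14) /2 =-87526.72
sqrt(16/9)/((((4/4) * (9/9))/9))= 12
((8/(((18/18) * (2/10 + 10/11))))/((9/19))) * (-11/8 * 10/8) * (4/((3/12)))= -229900/549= -418.76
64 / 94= 32 / 47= 0.68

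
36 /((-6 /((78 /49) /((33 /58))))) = -9048 /539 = -16.79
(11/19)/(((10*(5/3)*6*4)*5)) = 11/38000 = 0.00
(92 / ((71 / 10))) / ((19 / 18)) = 16560 / 1349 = 12.28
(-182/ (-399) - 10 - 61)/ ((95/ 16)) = -64336/ 5415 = -11.88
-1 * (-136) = 136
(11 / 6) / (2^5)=11 / 192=0.06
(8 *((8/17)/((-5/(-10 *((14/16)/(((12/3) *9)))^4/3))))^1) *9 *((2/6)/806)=2401/736451149824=0.00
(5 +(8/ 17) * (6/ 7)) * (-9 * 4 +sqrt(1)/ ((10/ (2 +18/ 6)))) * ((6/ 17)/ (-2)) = 136959/ 4046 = 33.85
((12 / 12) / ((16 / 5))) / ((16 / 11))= 55 / 256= 0.21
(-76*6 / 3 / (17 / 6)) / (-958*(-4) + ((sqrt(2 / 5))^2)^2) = -5700 / 407167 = -0.01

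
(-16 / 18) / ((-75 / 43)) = 344 / 675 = 0.51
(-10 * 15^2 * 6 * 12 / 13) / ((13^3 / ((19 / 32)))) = -192375 / 57122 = -3.37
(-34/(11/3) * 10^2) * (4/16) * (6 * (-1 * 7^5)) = 23377009.09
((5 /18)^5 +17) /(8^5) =32125781 /61917364224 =0.00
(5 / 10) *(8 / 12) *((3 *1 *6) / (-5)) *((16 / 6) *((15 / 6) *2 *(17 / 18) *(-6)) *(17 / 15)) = 4624 / 45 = 102.76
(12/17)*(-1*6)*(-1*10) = 720/17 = 42.35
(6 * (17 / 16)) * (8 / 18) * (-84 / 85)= -14 / 5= -2.80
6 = 6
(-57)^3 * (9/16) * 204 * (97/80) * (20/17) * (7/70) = -485020467/160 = -3031377.92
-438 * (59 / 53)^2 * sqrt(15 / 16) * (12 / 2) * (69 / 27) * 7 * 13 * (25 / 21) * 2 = -3798989350 * sqrt(15) / 8427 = -1745985.82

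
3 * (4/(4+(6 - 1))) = 4/3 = 1.33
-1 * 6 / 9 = -2 / 3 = -0.67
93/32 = 2.91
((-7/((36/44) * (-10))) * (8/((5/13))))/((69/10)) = 8008/3105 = 2.58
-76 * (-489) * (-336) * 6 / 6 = -12487104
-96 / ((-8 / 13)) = 156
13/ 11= 1.18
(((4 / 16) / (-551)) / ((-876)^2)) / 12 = -0.00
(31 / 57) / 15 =31 / 855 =0.04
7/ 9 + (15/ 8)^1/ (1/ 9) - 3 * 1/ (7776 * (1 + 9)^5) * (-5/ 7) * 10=640584001/ 36288000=17.65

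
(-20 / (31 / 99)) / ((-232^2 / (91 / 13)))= 3465 / 417136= 0.01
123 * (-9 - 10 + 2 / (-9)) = -7093 / 3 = -2364.33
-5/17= -0.29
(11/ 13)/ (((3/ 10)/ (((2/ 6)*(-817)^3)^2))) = 32713350313715628590/ 351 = 93200428244204070.06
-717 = -717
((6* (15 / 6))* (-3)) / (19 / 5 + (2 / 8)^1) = -100 / 9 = -11.11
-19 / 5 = -3.80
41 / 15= 2.73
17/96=0.18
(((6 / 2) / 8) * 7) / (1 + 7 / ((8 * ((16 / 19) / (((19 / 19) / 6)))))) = 2016 / 901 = 2.24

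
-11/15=-0.73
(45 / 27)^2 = 25 / 9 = 2.78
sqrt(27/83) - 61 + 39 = -21.43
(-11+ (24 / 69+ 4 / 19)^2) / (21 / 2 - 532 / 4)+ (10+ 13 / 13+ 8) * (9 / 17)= 1152863491 / 113626555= 10.15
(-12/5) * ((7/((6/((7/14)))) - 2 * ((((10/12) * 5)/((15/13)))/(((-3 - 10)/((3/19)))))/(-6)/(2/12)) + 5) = -1253/95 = -13.19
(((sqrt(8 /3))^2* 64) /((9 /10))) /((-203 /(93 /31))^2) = 5120 /123627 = 0.04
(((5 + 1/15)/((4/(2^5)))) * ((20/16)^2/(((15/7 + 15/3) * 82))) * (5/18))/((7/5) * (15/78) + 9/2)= 1729/274536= 0.01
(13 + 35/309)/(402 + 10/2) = 4052/125763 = 0.03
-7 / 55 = -0.13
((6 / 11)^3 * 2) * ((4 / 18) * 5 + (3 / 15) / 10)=12216 / 33275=0.37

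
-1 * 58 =-58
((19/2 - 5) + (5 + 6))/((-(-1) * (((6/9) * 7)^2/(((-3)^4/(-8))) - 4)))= -22599/8968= -2.52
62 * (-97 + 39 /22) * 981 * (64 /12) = -339792240 /11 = -30890203.64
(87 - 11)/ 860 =19/ 215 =0.09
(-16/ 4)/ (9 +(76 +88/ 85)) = -340/ 7313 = -0.05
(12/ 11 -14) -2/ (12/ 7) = -929/ 66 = -14.08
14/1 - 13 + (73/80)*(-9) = -577/80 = -7.21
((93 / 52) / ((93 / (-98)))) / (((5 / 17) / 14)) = -5831 / 65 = -89.71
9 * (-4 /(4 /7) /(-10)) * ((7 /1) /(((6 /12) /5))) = 441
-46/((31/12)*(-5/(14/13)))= 7728/2015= 3.84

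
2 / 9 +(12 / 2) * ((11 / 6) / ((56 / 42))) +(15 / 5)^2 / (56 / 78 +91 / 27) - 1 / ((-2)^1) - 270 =-13370971 / 51660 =-258.83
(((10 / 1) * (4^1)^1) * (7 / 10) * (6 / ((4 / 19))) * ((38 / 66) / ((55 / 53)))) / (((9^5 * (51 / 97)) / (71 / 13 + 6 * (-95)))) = -190686404146 / 23685439635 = -8.05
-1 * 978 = -978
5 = 5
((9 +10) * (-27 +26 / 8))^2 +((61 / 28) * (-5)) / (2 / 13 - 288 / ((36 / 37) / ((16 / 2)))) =351009847355 / 1723792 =203626.57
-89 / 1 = -89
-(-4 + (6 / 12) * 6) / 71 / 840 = 1 / 59640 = 0.00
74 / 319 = 0.23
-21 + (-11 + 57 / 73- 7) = -2790 / 73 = -38.22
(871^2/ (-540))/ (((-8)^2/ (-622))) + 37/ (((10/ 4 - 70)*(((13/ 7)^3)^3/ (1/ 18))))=4503595445121269111/ 329842348497792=13653.78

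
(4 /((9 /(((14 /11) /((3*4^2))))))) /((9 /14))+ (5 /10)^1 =2771 /5346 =0.52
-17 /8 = -2.12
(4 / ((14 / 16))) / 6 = 16 / 21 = 0.76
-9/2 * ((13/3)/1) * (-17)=663/2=331.50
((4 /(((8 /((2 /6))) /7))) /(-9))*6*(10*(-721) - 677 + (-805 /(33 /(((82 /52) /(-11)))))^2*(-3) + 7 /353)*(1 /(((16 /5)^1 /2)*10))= 581350032853919 /1509301100736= 385.18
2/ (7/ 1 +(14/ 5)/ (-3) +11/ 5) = 15/ 62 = 0.24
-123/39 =-41/13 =-3.15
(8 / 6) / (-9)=-4 / 27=-0.15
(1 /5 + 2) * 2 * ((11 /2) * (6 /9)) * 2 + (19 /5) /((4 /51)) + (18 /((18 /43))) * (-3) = -2897 /60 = -48.28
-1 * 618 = -618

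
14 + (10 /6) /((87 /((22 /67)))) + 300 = 5491028 /17487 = 314.01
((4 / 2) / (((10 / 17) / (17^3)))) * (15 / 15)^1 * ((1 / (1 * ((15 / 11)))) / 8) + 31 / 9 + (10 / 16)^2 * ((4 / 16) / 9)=88397201 / 57600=1534.67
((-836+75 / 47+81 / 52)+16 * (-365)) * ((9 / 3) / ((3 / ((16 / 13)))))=-65233748 / 7943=-8212.73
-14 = -14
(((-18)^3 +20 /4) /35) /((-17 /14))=11654 /85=137.11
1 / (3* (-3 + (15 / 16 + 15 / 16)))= -8 / 27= -0.30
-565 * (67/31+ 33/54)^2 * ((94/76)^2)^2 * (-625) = 4123827821734928125/649236285504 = 6351813.53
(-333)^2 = 110889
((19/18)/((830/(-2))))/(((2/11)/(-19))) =3971/14940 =0.27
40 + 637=677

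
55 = 55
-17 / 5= -3.40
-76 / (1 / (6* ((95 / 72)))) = -1805 / 3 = -601.67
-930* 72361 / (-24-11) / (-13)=-13459146 / 91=-147902.70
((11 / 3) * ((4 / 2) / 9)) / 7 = 22 / 189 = 0.12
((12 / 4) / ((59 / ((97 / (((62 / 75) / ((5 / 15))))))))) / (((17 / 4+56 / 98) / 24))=54320 / 5487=9.90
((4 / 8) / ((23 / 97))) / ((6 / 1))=97 / 276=0.35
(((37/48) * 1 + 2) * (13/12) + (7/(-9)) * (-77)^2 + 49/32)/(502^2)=-884527/48384768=-0.02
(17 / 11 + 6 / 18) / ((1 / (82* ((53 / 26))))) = 134726 / 429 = 314.05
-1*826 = -826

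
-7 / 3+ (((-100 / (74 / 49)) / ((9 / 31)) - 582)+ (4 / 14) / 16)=-15149515 / 18648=-812.39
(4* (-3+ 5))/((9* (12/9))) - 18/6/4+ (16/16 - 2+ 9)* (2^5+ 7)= 3743/12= 311.92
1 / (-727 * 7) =-1 / 5089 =-0.00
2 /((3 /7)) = 14 /3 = 4.67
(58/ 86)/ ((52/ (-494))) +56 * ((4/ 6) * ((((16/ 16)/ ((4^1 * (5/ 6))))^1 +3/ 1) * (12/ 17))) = 588877/ 7310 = 80.56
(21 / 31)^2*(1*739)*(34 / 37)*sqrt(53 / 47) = 11080566*sqrt(2491) / 1671179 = 330.92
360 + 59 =419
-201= -201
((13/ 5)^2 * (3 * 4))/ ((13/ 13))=2028/ 25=81.12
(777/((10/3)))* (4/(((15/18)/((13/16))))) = 90909/100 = 909.09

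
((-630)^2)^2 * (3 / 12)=39382402500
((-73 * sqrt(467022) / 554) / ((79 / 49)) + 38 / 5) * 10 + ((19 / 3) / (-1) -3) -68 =-17885 * sqrt(467022) / 21883 -4 / 3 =-559.87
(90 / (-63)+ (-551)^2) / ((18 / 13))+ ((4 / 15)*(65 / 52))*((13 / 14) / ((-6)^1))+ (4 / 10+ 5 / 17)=670957019 / 3060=219267.00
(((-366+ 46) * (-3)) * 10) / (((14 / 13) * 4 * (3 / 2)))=10400 / 7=1485.71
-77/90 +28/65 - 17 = -20387/1170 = -17.42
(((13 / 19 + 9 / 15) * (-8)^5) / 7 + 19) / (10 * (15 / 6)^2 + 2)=-7970122 / 85785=-92.91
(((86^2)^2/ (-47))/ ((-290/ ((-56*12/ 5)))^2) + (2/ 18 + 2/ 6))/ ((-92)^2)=-13894857772681/ 470470117500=-29.53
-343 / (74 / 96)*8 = -131712 / 37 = -3559.78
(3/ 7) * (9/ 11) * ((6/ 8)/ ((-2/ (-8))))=81/ 77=1.05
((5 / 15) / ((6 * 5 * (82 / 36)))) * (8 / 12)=2 / 615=0.00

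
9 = 9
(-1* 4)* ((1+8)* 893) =-32148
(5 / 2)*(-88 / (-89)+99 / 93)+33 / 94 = 711161 / 129673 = 5.48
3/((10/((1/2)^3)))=3/80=0.04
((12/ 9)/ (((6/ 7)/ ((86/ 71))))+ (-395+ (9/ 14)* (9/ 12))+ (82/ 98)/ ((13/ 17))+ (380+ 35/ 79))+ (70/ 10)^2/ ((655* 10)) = -9342416031713/ 842497601400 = -11.09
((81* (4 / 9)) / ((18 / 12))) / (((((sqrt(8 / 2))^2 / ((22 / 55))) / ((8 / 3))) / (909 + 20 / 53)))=1542304 / 265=5820.02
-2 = -2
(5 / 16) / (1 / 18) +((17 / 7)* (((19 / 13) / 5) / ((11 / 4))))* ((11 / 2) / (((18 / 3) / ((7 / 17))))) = 8927 / 1560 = 5.72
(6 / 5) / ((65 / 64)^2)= 1.16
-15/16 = -0.94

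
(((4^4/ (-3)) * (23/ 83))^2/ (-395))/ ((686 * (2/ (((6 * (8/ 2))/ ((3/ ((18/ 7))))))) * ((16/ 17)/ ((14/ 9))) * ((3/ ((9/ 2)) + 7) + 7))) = -73670656/ 30800753445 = -0.00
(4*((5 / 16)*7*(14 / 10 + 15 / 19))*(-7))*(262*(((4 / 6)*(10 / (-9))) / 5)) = 2670304 / 513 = 5205.27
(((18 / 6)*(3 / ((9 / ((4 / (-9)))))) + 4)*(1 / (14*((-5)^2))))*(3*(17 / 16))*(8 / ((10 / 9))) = 204 / 875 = 0.23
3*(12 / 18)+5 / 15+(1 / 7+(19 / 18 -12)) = -8.47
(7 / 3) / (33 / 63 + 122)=49 / 2573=0.02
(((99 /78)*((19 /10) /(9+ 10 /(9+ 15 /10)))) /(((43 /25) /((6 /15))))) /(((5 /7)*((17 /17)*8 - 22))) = -63 /11180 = -0.01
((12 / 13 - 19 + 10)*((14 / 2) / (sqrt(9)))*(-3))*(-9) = -6615 / 13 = -508.85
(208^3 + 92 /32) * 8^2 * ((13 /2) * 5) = 18717742940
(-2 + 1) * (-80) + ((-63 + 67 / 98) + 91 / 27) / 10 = 1960829 / 26460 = 74.11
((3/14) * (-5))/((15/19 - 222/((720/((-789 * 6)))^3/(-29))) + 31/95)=4560000/7788244880969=0.00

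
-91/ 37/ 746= -91/ 27602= -0.00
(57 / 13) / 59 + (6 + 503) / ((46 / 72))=14055819 / 17641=796.77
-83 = -83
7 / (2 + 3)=7 / 5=1.40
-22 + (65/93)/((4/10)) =-3767/186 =-20.25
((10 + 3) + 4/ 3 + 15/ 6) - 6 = 65/ 6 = 10.83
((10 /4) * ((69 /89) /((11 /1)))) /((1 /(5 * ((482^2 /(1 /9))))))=1842099.13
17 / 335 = 0.05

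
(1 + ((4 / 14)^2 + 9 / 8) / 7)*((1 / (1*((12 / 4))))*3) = 3217 / 2744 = 1.17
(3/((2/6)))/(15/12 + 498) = 0.02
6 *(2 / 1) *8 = 96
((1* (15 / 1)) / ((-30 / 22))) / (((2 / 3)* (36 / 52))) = -143 / 6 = -23.83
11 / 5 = 2.20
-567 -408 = -975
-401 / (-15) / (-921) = -0.03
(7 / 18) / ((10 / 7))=49 / 180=0.27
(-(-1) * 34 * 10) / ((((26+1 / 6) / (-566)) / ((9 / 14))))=-5195880 / 1099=-4727.83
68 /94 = 34 /47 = 0.72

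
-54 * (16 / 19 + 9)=-10098 / 19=-531.47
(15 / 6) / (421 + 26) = 5 / 894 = 0.01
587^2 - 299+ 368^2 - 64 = 479630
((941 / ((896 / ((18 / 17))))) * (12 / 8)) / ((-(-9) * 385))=2823 / 5864320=0.00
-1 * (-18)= 18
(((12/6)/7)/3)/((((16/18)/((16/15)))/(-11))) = -44/35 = -1.26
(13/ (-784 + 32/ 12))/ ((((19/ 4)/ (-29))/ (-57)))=-3393/ 586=-5.79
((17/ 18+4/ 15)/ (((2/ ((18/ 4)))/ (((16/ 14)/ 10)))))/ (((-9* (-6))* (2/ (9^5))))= 238383/ 1400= 170.27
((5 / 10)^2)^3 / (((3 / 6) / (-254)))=-127 / 16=-7.94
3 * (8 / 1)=24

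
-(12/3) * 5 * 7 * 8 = -1120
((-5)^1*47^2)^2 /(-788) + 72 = -121935289 /788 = -154740.21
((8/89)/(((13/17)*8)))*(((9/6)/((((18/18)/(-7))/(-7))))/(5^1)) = 2499/11570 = 0.22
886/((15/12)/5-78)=-3544/311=-11.40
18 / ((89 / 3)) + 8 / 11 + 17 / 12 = 2.75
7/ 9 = 0.78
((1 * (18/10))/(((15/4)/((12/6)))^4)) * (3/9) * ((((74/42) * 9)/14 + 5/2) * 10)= 1458176/826875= 1.76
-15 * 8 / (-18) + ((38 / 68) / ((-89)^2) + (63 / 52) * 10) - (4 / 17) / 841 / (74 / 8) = 3069270855187 / 163414752891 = 18.78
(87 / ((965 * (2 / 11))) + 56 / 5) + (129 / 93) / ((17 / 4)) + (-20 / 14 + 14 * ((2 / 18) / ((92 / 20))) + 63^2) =5865593234129 / 1473792390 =3979.93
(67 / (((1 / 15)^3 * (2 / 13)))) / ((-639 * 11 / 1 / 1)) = -326625 / 1562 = -209.11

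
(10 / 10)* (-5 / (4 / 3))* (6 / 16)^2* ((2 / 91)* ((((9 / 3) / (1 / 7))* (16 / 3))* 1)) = -135 / 104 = -1.30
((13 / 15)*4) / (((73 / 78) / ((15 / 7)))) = 4056 / 511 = 7.94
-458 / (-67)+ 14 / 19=9640 / 1273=7.57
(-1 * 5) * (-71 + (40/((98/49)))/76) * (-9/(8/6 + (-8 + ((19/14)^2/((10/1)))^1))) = 355622400/724223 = 491.04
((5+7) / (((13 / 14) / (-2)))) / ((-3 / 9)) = 77.54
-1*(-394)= 394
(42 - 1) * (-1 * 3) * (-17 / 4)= 2091 / 4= 522.75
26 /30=13 /15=0.87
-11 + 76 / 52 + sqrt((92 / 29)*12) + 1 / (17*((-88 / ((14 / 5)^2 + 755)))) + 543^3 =4*sqrt(2001) / 29 + 77842077117877 / 486200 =160103003.12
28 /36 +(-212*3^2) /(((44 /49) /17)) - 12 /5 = -17881148 /495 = -36123.53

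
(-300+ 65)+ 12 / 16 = -937 / 4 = -234.25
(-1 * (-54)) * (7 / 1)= 378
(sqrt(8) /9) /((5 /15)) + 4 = 2*sqrt(2) /3 + 4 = 4.94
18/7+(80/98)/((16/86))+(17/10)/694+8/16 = 2537403/340060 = 7.46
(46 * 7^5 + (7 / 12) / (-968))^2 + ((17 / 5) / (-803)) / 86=1265816025333803257472159 / 2117749201920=597717625952.21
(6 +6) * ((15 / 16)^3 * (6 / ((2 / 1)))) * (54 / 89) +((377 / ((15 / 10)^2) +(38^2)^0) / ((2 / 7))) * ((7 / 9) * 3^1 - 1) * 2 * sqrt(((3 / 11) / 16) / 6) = 820125 / 45568 +10619 * sqrt(22) / 594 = 101.85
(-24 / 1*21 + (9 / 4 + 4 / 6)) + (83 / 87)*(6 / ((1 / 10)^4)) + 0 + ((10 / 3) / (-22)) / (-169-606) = 11222095777 / 197780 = 56740.30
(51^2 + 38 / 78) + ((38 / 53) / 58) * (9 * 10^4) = 222630946 / 59943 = 3714.04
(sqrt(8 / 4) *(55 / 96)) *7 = 385 *sqrt(2) / 96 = 5.67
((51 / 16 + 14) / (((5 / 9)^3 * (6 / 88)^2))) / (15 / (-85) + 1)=1832787 / 70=26182.67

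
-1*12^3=-1728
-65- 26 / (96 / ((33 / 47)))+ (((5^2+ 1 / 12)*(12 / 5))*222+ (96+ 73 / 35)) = 352616819 / 26320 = 13397.30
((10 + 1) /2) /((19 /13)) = 3.76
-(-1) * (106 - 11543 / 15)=-663.53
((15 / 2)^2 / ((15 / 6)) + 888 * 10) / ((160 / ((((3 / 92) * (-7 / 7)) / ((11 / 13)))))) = -138879 / 64768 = -2.14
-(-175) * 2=350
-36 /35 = -1.03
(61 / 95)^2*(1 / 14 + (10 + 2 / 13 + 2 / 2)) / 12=2534001 / 6570200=0.39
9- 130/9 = -49/9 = -5.44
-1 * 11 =-11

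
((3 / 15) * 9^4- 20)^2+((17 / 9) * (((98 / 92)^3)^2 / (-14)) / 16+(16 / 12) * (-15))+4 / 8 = 113902664860120298833 / 68214937651200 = 1669761.33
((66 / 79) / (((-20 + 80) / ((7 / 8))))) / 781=7 / 448720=0.00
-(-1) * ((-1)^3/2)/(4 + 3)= -1/14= -0.07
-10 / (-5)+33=35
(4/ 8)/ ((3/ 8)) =4/ 3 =1.33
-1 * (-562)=562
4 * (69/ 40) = 69/ 10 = 6.90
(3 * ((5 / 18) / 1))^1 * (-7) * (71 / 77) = -355 / 66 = -5.38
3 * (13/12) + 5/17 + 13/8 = 703/136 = 5.17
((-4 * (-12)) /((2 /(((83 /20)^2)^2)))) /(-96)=-47458321 /640000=-74.15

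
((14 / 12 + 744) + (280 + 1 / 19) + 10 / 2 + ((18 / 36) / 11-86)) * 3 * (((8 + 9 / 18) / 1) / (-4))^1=-5032459 / 836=-6019.69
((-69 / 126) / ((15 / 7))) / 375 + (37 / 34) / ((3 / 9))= 936367 / 286875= 3.26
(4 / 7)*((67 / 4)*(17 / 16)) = 1139 / 112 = 10.17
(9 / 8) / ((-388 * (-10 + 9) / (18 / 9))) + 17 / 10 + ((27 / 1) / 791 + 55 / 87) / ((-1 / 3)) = -52183497 / 178006640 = -0.29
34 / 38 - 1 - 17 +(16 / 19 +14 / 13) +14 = -293 / 247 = -1.19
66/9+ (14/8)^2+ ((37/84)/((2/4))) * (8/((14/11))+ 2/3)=116569/7056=16.52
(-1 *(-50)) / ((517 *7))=50 / 3619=0.01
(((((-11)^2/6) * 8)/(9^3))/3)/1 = 484/6561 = 0.07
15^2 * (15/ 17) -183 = 264/ 17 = 15.53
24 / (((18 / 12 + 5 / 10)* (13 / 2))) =24 / 13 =1.85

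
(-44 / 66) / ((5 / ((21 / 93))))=-14 / 465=-0.03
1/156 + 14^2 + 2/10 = 153041/780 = 196.21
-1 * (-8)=8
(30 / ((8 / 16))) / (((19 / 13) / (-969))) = -39780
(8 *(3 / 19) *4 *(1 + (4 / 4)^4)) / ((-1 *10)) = -96 / 95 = -1.01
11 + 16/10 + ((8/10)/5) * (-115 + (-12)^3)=-7057/25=-282.28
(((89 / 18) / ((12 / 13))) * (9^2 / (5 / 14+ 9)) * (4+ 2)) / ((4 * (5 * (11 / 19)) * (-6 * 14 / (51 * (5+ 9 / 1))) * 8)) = -23543793 / 922240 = -25.53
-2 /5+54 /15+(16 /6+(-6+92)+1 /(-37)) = 91.84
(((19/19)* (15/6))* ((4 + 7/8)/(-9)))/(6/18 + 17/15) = -325/352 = -0.92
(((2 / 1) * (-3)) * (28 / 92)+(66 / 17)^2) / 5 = 17610 / 6647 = 2.65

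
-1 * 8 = -8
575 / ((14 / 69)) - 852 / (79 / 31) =2764557 / 1106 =2499.60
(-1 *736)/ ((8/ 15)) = -1380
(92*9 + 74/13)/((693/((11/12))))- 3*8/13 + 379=142981/378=378.26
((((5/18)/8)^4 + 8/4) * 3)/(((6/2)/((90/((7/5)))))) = 21499100425/167215104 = 128.57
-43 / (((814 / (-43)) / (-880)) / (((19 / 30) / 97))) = -140524 / 10767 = -13.05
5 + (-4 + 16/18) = 17/9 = 1.89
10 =10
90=90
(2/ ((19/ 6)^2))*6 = 432/ 361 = 1.20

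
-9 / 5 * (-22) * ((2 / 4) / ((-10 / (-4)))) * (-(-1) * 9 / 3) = 594 / 25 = 23.76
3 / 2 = 1.50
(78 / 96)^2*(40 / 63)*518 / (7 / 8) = 248.13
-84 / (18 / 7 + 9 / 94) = -18424 / 585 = -31.49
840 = 840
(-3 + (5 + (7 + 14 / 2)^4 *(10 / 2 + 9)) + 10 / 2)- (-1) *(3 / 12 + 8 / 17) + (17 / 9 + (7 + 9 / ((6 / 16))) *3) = 329211085 / 612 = 537926.61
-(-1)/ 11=1/ 11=0.09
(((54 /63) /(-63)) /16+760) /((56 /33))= 9831349 /21952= 447.86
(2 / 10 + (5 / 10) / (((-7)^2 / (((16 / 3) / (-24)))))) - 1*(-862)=1901146 / 2205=862.20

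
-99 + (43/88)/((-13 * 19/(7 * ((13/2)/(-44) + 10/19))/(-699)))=-3464734041/36342592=-95.34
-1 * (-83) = 83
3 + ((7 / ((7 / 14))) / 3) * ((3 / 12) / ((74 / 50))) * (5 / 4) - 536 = -532.01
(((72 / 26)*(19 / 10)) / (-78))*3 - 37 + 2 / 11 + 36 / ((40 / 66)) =208017 / 9295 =22.38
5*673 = 3365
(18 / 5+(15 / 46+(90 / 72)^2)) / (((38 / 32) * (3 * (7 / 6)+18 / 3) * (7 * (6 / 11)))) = 111089 / 871815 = 0.13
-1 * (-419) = 419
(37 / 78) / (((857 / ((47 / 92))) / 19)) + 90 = 553517921 / 6149832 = 90.01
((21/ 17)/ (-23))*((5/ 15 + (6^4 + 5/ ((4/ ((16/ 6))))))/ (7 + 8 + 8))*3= -81879/ 8993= -9.10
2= 2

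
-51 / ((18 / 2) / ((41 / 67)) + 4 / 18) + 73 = 383338 / 5509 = 69.58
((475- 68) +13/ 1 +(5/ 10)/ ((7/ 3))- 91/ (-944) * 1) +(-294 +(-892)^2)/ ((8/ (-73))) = -47956442847/ 6608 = -7257330.94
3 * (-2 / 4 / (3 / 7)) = -7 / 2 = -3.50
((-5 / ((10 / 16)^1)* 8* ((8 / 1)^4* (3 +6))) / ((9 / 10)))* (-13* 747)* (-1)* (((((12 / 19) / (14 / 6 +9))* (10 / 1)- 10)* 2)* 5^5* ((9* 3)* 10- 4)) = 6793784524800000000 / 17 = 399634383811764705.88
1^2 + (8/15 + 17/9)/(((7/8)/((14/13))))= 2329/585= 3.98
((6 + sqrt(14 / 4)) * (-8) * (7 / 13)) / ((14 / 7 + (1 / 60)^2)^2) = -4354560000 / 674107213 - 362880000 * sqrt(14) / 674107213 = -8.47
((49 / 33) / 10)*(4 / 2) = 0.30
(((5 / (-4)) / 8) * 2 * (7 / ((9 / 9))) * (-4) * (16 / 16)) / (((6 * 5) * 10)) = 7 / 240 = 0.03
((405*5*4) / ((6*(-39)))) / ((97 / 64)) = -28800 / 1261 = -22.84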